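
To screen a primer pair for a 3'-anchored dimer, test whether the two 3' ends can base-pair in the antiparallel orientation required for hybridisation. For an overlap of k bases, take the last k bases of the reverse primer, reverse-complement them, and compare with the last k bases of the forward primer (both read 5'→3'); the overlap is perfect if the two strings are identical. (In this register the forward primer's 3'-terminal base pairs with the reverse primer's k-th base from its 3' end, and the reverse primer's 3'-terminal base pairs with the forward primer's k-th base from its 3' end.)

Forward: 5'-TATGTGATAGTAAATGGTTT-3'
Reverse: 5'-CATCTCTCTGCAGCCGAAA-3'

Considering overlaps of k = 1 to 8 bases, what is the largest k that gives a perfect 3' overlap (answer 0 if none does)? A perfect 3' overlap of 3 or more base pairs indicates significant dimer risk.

Last 8 bases (5'→3') — forward …AATGGTTT, reverse …AGCCGAAA.
Reverse complement of the reverse primer's last 8 bases: TTTCGGCT; its first k bases are the reverse complement of the reverse primer's last k bases, so a perfect k-base overlap needs the forward primer's last k bases to equal them.
Comparing (forward last k vs required): k=1: T vs T ✓; k=2: TT vs TT ✓; k=3: TTT vs TTT ✓; k=4: GTTT vs TTTC ✗; k=5: GGTTT vs TTTCG ✗; k=6: TGGTTT vs TTTCGG ✗; k=7: ATGGTTT vs TTTCGGC ✗; k=8: AATGGTTT vs TTTCGGCT ✗.
Perfect overlaps at k = 1, 2, 3; the largest is 3.

Longest perfect overlap: 3 complementary base pairs; significant dimer risk (threshold 3).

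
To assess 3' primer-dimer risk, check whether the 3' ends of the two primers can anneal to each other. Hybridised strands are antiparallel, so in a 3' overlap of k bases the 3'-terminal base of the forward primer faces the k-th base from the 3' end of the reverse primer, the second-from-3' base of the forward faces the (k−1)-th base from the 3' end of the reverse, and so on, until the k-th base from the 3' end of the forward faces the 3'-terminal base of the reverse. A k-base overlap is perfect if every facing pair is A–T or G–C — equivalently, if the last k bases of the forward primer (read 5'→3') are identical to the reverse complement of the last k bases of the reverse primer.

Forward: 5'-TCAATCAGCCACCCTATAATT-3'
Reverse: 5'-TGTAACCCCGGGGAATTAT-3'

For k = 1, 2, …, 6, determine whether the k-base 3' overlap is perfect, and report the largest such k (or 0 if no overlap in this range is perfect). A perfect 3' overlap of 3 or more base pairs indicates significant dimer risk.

Longest perfect overlap: 6 complementary base pairs; significant dimer risk (threshold 3).

Last 6 bases (5'→3') — forward …ATAATT, reverse …AATTAT.
Reverse complement of the reverse primer's last 6 bases: ATAATT; its first k bases are the reverse complement of the reverse primer's last k bases, so a perfect k-base overlap needs the forward primer's last k bases to equal them.
Comparing (forward last k vs required): k=1: T vs A ✗; k=2: TT vs AT ✗; k=3: ATT vs ATA ✗; k=4: AATT vs ATAA ✗; k=5: TAATT vs ATAAT ✗; k=6: ATAATT vs ATAATT ✓.
Only k = 6 is perfect, so the longest perfect 3' overlap is 6.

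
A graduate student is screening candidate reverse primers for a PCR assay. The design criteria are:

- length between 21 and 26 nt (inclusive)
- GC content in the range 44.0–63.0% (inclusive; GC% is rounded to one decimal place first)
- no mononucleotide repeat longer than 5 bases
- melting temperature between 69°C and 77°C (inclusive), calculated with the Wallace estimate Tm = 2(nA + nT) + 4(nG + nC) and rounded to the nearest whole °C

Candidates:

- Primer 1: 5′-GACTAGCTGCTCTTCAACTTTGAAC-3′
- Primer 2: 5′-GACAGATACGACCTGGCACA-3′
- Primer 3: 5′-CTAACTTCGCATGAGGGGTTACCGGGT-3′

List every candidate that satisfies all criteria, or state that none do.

Primer 1 only.

Primer 1 (25 nt, A=6 T=8 G=4 C=7): length 25 ✓; GC 11/25 = 44.0% ✓; longest run = 3 ✓; Tm = 2·14 + 4·11 = 72°C ✓ — passes.
Primer 2 (20 nt, A=7 T=2 G=5 C=6): length 20, outside 21–26 ✗; GC 11/20 = 55.0% ✓; longest run = 2 ✓; Tm = 2·9 + 4·11 = 62°C, outside 69–77°C ✗ — fails.
Primer 3 (27 nt, A=5 T=7 G=9 C=6): length 27, outside 21–26 ✗; GC 15/27 = 55.6% ✓; longest run = 4 ✓; Tm = 2·12 + 4·15 = 84°C, outside 69–77°C ✗ — fails.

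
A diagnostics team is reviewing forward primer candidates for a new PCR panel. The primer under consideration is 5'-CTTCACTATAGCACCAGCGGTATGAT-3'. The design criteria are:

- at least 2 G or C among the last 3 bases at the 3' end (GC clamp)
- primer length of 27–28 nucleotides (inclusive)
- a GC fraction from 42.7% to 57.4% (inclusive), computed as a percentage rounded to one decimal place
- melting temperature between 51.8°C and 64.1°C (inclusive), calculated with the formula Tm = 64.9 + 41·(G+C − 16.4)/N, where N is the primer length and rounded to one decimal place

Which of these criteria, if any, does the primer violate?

Base counts: A=7, T=7, G=5, C=7 (length 26).
GC clamp: 3' end GAT has 1 G/C, need ≥2 ✗
length: length 26, outside 27–28 ✗
GC content: GC 12/26 = 46.2% ✓
Tm: Tm = 64.9 + 41·(12 − 16.4)/26 = 58.0°C ✓

Fails: GC clamp, length.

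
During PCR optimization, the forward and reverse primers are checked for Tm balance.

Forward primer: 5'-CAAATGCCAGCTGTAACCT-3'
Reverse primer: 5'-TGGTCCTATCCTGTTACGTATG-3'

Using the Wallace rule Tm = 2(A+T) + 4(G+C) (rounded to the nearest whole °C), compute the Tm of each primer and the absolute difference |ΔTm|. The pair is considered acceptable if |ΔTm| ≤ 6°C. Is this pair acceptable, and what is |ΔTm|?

|ΔTm| = 8°C; the pair is not acceptable.

Forward: A=6 T=4 G=3 C=6 → Tm = 2·10 + 4·9 = 56°C.
Reverse: A=3 T=9 G=5 C=5 → Tm = 2·12 + 4·10 = 64°C.
|ΔTm| = |56 − 64| = 8°C, > 6°C.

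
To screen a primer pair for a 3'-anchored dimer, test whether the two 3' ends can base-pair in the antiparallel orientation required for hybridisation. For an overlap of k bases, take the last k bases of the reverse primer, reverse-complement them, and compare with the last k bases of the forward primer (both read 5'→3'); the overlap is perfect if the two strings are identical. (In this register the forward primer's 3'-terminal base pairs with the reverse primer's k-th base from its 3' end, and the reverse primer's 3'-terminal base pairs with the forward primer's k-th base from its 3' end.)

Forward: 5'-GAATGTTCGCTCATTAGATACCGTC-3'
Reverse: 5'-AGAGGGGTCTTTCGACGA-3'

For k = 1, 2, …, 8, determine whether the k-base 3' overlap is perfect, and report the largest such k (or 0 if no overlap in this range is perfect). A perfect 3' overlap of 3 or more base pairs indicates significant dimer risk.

Last 8 bases (5'→3') — forward …ATACCGTC, reverse …TTCGACGA.
Reverse complement of the reverse primer's last 8 bases: TCGTCGAA; its first k bases are the reverse complement of the reverse primer's last k bases, so a perfect k-base overlap needs the forward primer's last k bases to equal them.
Comparing (forward last k vs required): k=1: C vs T ✗; k=2: TC vs TC ✓; k=3: GTC vs TCG ✗; k=4: CGTC vs TCGT ✗; k=5: CCGTC vs TCGTC ✗; k=6: ACCGTC vs TCGTCG ✗; k=7: TACCGTC vs TCGTCGA ✗; k=8: ATACCGTC vs TCGTCGAA ✗.
Only k = 2 is perfect, so the longest perfect 3' overlap is 2.

Longest perfect overlap: 2 complementary base pairs; below the dimer-risk threshold (threshold 3).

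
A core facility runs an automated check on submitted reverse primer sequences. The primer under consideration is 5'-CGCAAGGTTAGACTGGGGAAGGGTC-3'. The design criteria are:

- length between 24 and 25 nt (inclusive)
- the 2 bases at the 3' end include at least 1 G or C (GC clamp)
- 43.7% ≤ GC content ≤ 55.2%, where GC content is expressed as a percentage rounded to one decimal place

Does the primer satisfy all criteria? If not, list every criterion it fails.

Fails: GC content.

Base counts: A=6, T=4, G=11, C=4 (length 25).
length: length 25 ✓
GC clamp: 3' end TC has 1 G/C ✓
GC content: GC 15/25 = 60.0%, outside 43.7–55.2% ✗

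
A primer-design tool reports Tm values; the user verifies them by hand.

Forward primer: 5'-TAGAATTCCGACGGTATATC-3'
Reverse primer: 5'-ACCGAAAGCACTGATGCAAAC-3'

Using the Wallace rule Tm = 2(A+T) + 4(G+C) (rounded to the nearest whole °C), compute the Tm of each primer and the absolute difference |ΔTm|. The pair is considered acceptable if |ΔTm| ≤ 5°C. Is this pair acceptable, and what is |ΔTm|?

Forward: A=6 T=6 G=4 C=4 → Tm = 2·12 + 4·8 = 56°C.
Reverse: A=9 T=2 G=4 C=6 → Tm = 2·11 + 4·10 = 62°C.
|ΔTm| = |56 − 62| = 6°C, > 5°C.

|ΔTm| = 6°C; the pair is not acceptable.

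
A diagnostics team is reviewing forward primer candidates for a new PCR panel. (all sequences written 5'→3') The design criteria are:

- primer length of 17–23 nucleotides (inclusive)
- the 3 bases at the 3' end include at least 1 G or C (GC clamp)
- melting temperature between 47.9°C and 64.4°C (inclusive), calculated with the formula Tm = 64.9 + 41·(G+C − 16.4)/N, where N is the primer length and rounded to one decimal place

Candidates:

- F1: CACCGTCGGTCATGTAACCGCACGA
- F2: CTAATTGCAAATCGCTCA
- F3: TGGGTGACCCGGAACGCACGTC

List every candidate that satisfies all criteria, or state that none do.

F1 (25 nt, A=6 T=4 G=6 C=9): length 25, outside 17–23 ✗; 3' end CGA has 2 G/C ✓; Tm = 64.9 + 41·(15 − 16.4)/25 = 62.6°C ✓ — fails.
F2 (18 nt, A=6 T=5 G=2 C=5): length 18 ✓; 3' end TCA has 1 G/C ✓; Tm = 64.9 + 41·(7 − 16.4)/18 = 43.5°C, outside 47.9–64.4°C ✗ — fails.
F3 (22 nt, A=4 T=3 G=8 C=7): length 22 ✓; 3' end GTC has 2 G/C ✓; Tm = 64.9 + 41·(15 − 16.4)/22 = 62.3°C ✓ — passes.

F3 only.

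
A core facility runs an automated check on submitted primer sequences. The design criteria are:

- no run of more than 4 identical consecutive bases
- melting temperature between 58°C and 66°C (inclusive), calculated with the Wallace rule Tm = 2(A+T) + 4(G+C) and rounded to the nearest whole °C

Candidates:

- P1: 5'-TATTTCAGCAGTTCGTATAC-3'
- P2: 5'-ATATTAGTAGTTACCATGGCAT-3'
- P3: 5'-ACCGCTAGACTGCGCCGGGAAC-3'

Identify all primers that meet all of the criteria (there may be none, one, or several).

P1 (20 nt, A=5 T=8 G=3 C=4): longest run = 3 ✓; Tm = 2·13 + 4·7 = 54°C, outside 58–66°C ✗ — fails.
P2 (22 nt, A=7 T=8 G=4 C=3): longest run = 2 ✓; Tm = 2·15 + 4·7 = 58°C ✓ — passes.
P3 (22 nt, A=5 T=2 G=7 C=8): longest run = 3 ✓; Tm = 2·7 + 4·15 = 74°C, outside 58–66°C ✗ — fails.

P2 only.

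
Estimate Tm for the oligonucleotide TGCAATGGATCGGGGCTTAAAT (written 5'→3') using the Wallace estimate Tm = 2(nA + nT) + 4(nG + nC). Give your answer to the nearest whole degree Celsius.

64°C

Base counts: A=6, T=6, G=7, C=3 (length 22).
Tm = 2·(6+6) + 4·(7+3) = 2·12 + 4·10 = 24 + 40 = 64°C.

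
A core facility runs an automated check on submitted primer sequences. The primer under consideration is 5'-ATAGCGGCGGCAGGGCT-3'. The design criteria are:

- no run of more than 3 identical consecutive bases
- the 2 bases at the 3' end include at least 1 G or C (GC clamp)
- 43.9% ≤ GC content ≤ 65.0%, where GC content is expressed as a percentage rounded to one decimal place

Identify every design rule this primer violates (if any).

Fails: GC content.

Base counts: A=3, T=2, G=8, C=4 (length 17).
homopolymer run: longest run = 3 ✓
GC clamp: 3' end CT has 1 G/C ✓
GC content: GC 12/17 = 70.6%, outside 43.9–65.0% ✗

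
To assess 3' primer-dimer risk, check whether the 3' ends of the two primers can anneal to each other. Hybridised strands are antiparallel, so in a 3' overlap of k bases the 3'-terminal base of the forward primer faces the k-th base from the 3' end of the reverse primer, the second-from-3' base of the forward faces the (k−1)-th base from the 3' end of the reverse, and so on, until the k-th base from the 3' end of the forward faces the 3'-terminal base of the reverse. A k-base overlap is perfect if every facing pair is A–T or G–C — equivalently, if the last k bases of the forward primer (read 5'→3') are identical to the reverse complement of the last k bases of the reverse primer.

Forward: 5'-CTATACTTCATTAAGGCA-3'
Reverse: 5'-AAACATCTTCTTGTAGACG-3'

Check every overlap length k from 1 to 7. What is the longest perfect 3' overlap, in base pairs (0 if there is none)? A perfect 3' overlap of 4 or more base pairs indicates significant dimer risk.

Last 7 bases (5'→3') — forward …TAAGGCA, reverse …GTAGACG.
Reverse complement of the reverse primer's last 7 bases: CGTCTAC; its first k bases are the reverse complement of the reverse primer's last k bases, so a perfect k-base overlap needs the forward primer's last k bases to equal them.
Comparing (forward last k vs required): k=1: A vs C ✗; k=2: CA vs CG ✗; k=3: GCA vs CGT ✗; k=4: GGCA vs CGTC ✗; k=5: AGGCA vs CGTCT ✗; k=6: AAGGCA vs CGTCTA ✗; k=7: TAAGGCA vs CGTCTAC ✗.
No overlap length from 1 to 7 is perfect, so the longest perfect 3' overlap is 0.

Longest perfect overlap: 0 complementary base pairs; below the dimer-risk threshold (threshold 4).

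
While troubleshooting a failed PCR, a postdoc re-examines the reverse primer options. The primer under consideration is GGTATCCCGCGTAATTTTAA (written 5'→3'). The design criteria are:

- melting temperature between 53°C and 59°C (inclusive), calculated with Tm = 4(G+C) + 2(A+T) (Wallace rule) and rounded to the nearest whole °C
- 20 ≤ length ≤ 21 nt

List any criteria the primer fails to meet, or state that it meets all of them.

Meets all criteria.

Base counts: A=5, T=7, G=4, C=4 (length 20).
Tm: Tm = 2·12 + 4·8 = 56°C ✓
length: length 20 ✓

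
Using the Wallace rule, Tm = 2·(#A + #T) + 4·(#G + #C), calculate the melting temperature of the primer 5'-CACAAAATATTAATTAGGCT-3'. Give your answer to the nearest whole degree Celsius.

50°C

Base counts: A=9, T=6, G=2, C=3 (length 20).
Tm = 2·(9+6) + 4·(2+3) = 2·15 + 4·5 = 30 + 20 = 50°C.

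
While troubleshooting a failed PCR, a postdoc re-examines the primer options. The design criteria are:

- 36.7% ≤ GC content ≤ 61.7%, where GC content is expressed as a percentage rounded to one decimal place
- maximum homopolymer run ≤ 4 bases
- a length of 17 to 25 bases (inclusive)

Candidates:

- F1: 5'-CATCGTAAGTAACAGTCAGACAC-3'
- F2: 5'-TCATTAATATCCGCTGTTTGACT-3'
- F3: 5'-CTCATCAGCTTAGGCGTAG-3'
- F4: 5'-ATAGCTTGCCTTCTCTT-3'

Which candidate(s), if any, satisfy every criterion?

F1, F3 and F4.

F1 (23 nt, A=9 T=4 G=4 C=6): GC 10/23 = 43.5% ✓; longest run = 2 ✓; length 23 ✓ — passes.
F2 (23 nt, A=5 T=10 G=3 C=5): GC 8/23 = 34.8%, outside 36.7–61.7% ✗; longest run = 3 ✓; length 23 ✓ — fails.
F3 (19 nt, A=4 T=5 G=5 C=5): GC 10/19 = 52.6% ✓; longest run = 2 ✓; length 19 ✓ — passes.
F4 (17 nt, A=2 T=8 G=2 C=5): GC 7/17 = 41.2% ✓; longest run = 2 ✓; length 17 ✓ — passes.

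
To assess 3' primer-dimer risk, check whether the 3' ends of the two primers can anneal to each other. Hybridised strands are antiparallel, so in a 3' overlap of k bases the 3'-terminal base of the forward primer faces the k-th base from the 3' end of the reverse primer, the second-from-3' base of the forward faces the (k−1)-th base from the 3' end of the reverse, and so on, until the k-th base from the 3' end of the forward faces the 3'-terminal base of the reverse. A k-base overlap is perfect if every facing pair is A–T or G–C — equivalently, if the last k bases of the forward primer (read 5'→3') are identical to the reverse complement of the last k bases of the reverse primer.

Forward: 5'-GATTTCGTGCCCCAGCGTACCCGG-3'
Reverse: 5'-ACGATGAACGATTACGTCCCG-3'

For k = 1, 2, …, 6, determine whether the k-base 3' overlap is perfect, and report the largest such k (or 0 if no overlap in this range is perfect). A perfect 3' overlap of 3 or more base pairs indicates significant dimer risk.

Longest perfect overlap: 3 complementary base pairs; significant dimer risk (threshold 3).

Last 6 bases (5'→3') — forward …ACCCGG, reverse …GTCCCG.
Reverse complement of the reverse primer's last 6 bases: CGGGAC; its first k bases are the reverse complement of the reverse primer's last k bases, so a perfect k-base overlap needs the forward primer's last k bases to equal them.
Comparing (forward last k vs required): k=1: G vs C ✗; k=2: GG vs CG ✗; k=3: CGG vs CGG ✓; k=4: CCGG vs CGGG ✗; k=5: CCCGG vs CGGGA ✗; k=6: ACCCGG vs CGGGAC ✗.
Only k = 3 is perfect, so the longest perfect 3' overlap is 3.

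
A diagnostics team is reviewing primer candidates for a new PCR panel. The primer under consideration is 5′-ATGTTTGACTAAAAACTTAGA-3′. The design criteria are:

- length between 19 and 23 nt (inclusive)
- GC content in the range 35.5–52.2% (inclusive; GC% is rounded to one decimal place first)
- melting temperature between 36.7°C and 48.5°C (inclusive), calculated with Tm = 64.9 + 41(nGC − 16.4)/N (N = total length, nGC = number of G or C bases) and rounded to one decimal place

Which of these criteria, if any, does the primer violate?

Fails: GC content.

Base counts: A=9, T=7, G=3, C=2 (length 21).
length: length 21 ✓
GC content: GC 5/21 = 23.8%, outside 35.5–52.2% ✗
Tm: Tm = 64.9 + 41·(5 − 16.4)/21 = 42.6°C ✓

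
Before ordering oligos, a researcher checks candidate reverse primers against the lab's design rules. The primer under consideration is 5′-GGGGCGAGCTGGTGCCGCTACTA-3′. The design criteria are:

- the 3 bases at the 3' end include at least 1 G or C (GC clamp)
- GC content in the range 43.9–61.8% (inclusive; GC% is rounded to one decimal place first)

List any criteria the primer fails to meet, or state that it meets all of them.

Base counts: A=3, T=4, G=10, C=6 (length 23).
GC clamp: 3' end CTA has 1 G/C ✓
GC content: GC 16/23 = 69.6%, outside 43.9–61.8% ✗

Fails: GC content.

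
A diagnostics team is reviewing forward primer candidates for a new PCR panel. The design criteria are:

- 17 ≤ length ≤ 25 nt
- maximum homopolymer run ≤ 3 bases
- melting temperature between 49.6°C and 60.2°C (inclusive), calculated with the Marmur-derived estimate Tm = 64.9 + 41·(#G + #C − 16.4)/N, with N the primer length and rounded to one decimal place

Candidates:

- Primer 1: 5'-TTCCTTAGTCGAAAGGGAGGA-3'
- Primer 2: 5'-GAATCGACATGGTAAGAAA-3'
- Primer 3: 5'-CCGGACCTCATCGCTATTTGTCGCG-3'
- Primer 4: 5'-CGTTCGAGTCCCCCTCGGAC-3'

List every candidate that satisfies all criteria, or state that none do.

Primer 1 (21 nt, A=6 T=5 G=7 C=3): length 21 ✓; longest run = 3 ✓; Tm = 64.9 + 41·(10 − 16.4)/21 = 52.4°C ✓ — passes.
Primer 2 (19 nt, A=9 T=3 G=5 C=2): length 19 ✓; longest run = 3 ✓; Tm = 64.9 + 41·(7 − 16.4)/19 = 44.6°C, outside 49.6–60.2°C ✗ — fails.
Primer 3 (25 nt, A=3 T=7 G=6 C=9): length 25 ✓; longest run = 3 ✓; Tm = 64.9 + 41·(15 − 16.4)/25 = 62.6°C, outside 49.6–60.2°C ✗ — fails.
Primer 4 (20 nt, A=2 T=4 G=5 C=9): length 20 ✓; longest run = 5, exceeds 3 ✗; Tm = 64.9 + 41·(14 − 16.4)/20 = 60.0°C ✓ — fails.

Primer 1 only.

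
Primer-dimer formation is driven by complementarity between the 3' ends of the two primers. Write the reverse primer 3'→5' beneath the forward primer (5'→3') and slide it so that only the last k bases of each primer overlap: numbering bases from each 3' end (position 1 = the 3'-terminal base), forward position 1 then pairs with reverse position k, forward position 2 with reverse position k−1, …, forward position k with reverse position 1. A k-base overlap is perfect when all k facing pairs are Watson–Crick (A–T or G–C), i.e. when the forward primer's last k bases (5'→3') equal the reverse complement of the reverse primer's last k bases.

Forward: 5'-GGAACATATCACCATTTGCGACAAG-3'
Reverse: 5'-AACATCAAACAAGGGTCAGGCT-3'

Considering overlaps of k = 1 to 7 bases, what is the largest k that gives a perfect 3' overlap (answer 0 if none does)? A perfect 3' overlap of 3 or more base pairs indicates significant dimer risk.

Last 7 bases (5'→3') — forward …CGACAAG, reverse …TCAGGCT.
Reverse complement of the reverse primer's last 7 bases: AGCCTGA; its first k bases are the reverse complement of the reverse primer's last k bases, so a perfect k-base overlap needs the forward primer's last k bases to equal them.
Comparing (forward last k vs required): k=1: G vs A ✗; k=2: AG vs AG ✓; k=3: AAG vs AGC ✗; k=4: CAAG vs AGCC ✗; k=5: ACAAG vs AGCCT ✗; k=6: GACAAG vs AGCCTG ✗; k=7: CGACAAG vs AGCCTGA ✗.
Only k = 2 is perfect, so the longest perfect 3' overlap is 2.

Longest perfect overlap: 2 complementary base pairs; below the dimer-risk threshold (threshold 3).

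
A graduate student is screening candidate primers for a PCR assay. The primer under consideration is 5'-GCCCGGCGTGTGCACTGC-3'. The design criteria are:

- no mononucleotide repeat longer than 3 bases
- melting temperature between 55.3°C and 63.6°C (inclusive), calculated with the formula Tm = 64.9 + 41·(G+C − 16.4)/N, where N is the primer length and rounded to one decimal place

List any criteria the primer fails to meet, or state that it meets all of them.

Meets all criteria.

Base counts: A=1, T=3, G=7, C=7 (length 18).
homopolymer run: longest run = 3 ✓
Tm: Tm = 64.9 + 41·(14 − 16.4)/18 = 59.4°C ✓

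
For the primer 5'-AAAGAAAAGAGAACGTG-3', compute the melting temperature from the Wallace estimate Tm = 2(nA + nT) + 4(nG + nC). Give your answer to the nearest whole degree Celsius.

46°C

Base counts: A=10, T=1, G=5, C=1 (length 17).
Tm = 2·(10+1) + 4·(5+1) = 2·11 + 4·6 = 22 + 24 = 46°C.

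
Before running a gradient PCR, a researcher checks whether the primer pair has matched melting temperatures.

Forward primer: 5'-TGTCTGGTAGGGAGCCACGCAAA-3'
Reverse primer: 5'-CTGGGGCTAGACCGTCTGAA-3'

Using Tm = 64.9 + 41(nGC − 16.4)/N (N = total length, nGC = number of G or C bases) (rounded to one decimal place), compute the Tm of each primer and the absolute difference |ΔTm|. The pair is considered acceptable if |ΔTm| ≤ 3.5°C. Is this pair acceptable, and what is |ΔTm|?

|ΔTm| = 2.9°C; the pair is acceptable.

Forward: G+C = 13, N = 23 → Tm = 64.9 + 41·(13 − 16.4)/23 = 58.8°C.
Reverse: G+C = 12, N = 20 → Tm = 64.9 + 41·(12 − 16.4)/20 = 55.9°C.
|ΔTm| = |58.8 − 55.9| = 2.9°C, ≤ 3.5°C.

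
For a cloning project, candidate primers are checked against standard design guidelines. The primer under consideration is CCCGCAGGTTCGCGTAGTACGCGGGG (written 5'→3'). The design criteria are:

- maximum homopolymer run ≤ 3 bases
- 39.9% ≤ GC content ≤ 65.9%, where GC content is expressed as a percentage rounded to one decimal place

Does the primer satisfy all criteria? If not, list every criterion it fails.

Fails: homopolymer run, GC content.

Base counts: A=3, T=4, G=11, C=8 (length 26).
homopolymer run: longest run = 4, exceeds 3 ✗
GC content: GC 19/26 = 73.1%, outside 39.9–65.9% ✗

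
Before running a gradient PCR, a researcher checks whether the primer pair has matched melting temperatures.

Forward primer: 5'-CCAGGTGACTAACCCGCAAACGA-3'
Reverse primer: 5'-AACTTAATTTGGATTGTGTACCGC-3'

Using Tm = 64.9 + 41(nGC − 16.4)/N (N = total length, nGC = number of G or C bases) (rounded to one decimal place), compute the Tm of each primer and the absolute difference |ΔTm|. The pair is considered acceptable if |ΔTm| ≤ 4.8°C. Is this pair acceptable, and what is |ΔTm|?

Forward: G+C = 13, N = 23 → Tm = 64.9 + 41·(13 − 16.4)/23 = 58.8°C.
Reverse: G+C = 9, N = 24 → Tm = 64.9 + 41·(9 − 16.4)/24 = 52.3°C.
|ΔTm| = |58.8 − 52.3| = 6.5°C, > 4.8°C.

|ΔTm| = 6.5°C; the pair is not acceptable.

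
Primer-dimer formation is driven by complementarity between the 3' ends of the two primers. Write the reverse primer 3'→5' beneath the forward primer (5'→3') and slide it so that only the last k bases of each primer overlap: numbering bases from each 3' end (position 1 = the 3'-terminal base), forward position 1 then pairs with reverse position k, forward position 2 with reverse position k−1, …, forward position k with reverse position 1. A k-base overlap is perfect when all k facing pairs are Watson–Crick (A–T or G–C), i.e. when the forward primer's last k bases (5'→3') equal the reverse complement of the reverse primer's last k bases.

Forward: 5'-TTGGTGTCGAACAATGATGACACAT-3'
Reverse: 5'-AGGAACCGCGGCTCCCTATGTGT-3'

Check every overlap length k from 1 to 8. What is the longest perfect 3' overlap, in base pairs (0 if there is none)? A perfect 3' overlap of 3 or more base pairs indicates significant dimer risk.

Last 8 bases (5'→3') — forward …TGACACAT, reverse …CTATGTGT.
Reverse complement of the reverse primer's last 8 bases: ACACATAG; its first k bases are the reverse complement of the reverse primer's last k bases, so a perfect k-base overlap needs the forward primer's last k bases to equal them.
Comparing (forward last k vs required): k=1: T vs A ✗; k=2: AT vs AC ✗; k=3: CAT vs ACA ✗; k=4: ACAT vs ACAC ✗; k=5: CACAT vs ACACA ✗; k=6: ACACAT vs ACACAT ✓; k=7: GACACAT vs ACACATA ✗; k=8: TGACACAT vs ACACATAG ✗.
Only k = 6 is perfect, so the longest perfect 3' overlap is 6.

Longest perfect overlap: 6 complementary base pairs; significant dimer risk (threshold 3).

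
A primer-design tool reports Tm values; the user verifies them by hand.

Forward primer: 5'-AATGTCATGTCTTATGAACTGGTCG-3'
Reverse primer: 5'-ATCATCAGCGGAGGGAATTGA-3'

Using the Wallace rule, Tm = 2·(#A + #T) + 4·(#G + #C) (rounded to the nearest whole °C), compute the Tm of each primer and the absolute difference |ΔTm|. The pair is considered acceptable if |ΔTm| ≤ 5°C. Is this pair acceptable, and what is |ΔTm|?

|ΔTm| = 8°C; the pair is not acceptable.

Forward: A=6 T=9 G=6 C=4 → Tm = 2·15 + 4·10 = 70°C.
Reverse: A=7 T=4 G=7 C=3 → Tm = 2·11 + 4·10 = 62°C.
|ΔTm| = |70 − 62| = 8°C, > 5°C.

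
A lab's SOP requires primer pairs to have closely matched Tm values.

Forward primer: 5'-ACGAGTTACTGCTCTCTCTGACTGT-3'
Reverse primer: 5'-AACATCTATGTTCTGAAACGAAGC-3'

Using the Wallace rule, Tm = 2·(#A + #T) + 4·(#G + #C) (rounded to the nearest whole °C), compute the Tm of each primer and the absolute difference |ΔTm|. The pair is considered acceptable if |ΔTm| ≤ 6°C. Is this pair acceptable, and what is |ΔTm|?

Forward: A=4 T=9 G=5 C=7 → Tm = 2·13 + 4·12 = 74°C.
Reverse: A=9 T=6 G=4 C=5 → Tm = 2·15 + 4·9 = 66°C.
|ΔTm| = |74 − 66| = 8°C, > 6°C.

|ΔTm| = 8°C; the pair is not acceptable.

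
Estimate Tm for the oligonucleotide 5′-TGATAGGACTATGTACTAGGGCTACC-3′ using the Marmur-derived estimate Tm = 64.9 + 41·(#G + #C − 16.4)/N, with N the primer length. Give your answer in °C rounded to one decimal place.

58.0°C

Base counts: A=7, T=7, G=7, C=5; G+C = 12, N = 26.
Tm = 64.9 + 41·(12 − 16.4)/26 = 64.9 + -180.40/26 = 58.0°C.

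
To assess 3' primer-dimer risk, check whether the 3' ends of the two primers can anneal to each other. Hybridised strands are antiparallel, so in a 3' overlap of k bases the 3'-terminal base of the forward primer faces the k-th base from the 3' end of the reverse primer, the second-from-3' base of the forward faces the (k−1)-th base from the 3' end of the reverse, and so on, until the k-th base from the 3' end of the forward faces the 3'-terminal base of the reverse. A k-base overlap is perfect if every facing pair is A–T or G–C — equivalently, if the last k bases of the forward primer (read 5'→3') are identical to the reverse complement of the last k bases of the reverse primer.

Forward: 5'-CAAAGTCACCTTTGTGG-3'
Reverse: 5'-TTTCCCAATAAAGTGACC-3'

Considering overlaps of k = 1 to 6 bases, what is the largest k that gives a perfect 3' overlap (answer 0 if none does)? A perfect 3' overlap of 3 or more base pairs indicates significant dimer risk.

Longest perfect overlap: 2 complementary base pairs; below the dimer-risk threshold (threshold 3).

Last 6 bases (5'→3') — forward …TTGTGG, reverse …GTGACC.
Reverse complement of the reverse primer's last 6 bases: GGTCAC; its first k bases are the reverse complement of the reverse primer's last k bases, so a perfect k-base overlap needs the forward primer's last k bases to equal them.
Comparing (forward last k vs required): k=1: G vs G ✓; k=2: GG vs GG ✓; k=3: TGG vs GGT ✗; k=4: GTGG vs GGTC ✗; k=5: TGTGG vs GGTCA ✗; k=6: TTGTGG vs GGTCAC ✗.
Perfect overlaps at k = 1, 2; the largest is 2.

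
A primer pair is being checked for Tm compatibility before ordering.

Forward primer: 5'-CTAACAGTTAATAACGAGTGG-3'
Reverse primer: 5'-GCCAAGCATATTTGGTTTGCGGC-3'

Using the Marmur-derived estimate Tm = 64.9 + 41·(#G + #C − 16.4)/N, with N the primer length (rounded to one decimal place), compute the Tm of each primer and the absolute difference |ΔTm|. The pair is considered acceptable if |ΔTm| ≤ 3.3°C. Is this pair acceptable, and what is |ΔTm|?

|ΔTm| = 8.6°C; the pair is not acceptable.

Forward: G+C = 8, N = 21 → Tm = 64.9 + 41·(8 − 16.4)/21 = 48.5°C.
Reverse: G+C = 12, N = 23 → Tm = 64.9 + 41·(12 − 16.4)/23 = 57.1°C.
|ΔTm| = |48.5 − 57.1| = 8.6°C, > 3.3°C.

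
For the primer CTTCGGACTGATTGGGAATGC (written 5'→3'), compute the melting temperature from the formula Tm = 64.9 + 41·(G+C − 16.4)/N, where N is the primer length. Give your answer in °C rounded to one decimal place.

54.4°C

Base counts: A=4, T=6, G=7, C=4; G+C = 11, N = 21.
Tm = 64.9 + 41·(11 − 16.4)/21 = 64.9 + -221.40/21 = 54.4°C.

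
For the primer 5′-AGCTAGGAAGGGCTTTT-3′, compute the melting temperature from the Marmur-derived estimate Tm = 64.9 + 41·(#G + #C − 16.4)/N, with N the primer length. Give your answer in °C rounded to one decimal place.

Base counts: A=4, T=5, G=6, C=2; G+C = 8, N = 17.
Tm = 64.9 + 41·(8 − 16.4)/17 = 64.9 + -344.40/17 = 44.6°C.

44.6°C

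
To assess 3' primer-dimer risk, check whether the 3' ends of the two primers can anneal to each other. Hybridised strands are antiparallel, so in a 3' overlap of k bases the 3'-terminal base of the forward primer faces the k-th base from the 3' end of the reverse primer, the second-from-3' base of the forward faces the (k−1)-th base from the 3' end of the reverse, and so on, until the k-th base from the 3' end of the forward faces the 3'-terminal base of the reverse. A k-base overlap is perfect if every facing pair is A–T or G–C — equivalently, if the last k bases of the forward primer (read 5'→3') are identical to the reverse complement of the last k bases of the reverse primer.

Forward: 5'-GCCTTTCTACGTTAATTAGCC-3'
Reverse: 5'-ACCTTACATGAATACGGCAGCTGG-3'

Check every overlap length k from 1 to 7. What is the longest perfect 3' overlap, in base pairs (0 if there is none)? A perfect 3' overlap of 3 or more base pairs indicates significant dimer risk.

Last 7 bases (5'→3') — forward …ATTAGCC, reverse …CAGCTGG.
Reverse complement of the reverse primer's last 7 bases: CCAGCTG; its first k bases are the reverse complement of the reverse primer's last k bases, so a perfect k-base overlap needs the forward primer's last k bases to equal them.
Comparing (forward last k vs required): k=1: C vs C ✓; k=2: CC vs CC ✓; k=3: GCC vs CCA ✗; k=4: AGCC vs CCAG ✗; k=5: TAGCC vs CCAGC ✗; k=6: TTAGCC vs CCAGCT ✗; k=7: ATTAGCC vs CCAGCTG ✗.
Perfect overlaps at k = 1, 2; the largest is 2.

Longest perfect overlap: 2 complementary base pairs; below the dimer-risk threshold (threshold 3).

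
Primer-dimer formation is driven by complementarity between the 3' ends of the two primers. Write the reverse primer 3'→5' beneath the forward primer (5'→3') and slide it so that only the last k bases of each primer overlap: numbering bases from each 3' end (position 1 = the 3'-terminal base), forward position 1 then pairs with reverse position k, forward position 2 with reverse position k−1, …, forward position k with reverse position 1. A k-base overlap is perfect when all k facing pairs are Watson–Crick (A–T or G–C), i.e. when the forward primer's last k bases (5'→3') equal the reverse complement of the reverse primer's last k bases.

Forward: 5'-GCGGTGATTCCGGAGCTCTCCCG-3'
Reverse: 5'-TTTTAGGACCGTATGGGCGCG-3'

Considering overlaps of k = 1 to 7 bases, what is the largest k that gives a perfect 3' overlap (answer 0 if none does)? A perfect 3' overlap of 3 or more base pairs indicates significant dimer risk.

Longest perfect overlap: 2 complementary base pairs; below the dimer-risk threshold (threshold 3).

Last 7 bases (5'→3') — forward …TCTCCCG, reverse …GGGCGCG.
Reverse complement of the reverse primer's last 7 bases: CGCGCCC; its first k bases are the reverse complement of the reverse primer's last k bases, so a perfect k-base overlap needs the forward primer's last k bases to equal them.
Comparing (forward last k vs required): k=1: G vs C ✗; k=2: CG vs CG ✓; k=3: CCG vs CGC ✗; k=4: CCCG vs CGCG ✗; k=5: TCCCG vs CGCGC ✗; k=6: CTCCCG vs CGCGCC ✗; k=7: TCTCCCG vs CGCGCCC ✗.
Only k = 2 is perfect, so the longest perfect 3' overlap is 2.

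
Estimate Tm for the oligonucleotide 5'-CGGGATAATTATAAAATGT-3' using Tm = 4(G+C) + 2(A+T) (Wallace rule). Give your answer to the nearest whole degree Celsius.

Base counts: A=8, T=6, G=4, C=1 (length 19).
Tm = 2·(8+6) + 4·(4+1) = 2·14 + 4·5 = 28 + 20 = 48°C.

48°C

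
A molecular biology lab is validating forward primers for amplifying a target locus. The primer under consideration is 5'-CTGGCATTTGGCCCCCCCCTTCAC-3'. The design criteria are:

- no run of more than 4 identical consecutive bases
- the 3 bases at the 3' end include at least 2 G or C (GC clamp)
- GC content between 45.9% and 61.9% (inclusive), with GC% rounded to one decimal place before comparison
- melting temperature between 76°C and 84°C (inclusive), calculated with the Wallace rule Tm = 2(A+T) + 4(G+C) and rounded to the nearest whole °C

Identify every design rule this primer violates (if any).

Fails: homopolymer run, GC content.

Base counts: A=2, T=6, G=4, C=12 (length 24).
homopolymer run: longest run = 8, exceeds 4 ✗
GC clamp: 3' end CAC has 2 G/C ✓
GC content: GC 16/24 = 66.7%, outside 45.9–61.9% ✗
Tm: Tm = 2·8 + 4·16 = 80°C ✓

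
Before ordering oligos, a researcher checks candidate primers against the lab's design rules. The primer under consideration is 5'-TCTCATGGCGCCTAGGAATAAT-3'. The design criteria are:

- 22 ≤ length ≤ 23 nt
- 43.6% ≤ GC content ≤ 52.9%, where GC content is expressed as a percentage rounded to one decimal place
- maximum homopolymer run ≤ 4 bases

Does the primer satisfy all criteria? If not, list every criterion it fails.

Base counts: A=6, T=6, G=5, C=5 (length 22).
length: length 22 ✓
GC content: GC 10/22 = 45.5% ✓
homopolymer run: longest run = 2 ✓

Meets all criteria.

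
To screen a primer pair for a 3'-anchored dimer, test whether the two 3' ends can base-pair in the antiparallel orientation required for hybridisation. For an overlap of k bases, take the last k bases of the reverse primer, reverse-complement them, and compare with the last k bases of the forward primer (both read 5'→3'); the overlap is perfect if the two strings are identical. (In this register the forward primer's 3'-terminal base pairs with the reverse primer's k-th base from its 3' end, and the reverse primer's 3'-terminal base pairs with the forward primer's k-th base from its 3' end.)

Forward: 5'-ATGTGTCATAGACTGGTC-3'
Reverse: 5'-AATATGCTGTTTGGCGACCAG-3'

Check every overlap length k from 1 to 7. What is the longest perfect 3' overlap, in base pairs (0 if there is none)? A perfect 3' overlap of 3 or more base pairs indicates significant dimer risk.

Last 7 bases (5'→3') — forward …ACTGGTC, reverse …CGACCAG.
Reverse complement of the reverse primer's last 7 bases: CTGGTCG; its first k bases are the reverse complement of the reverse primer's last k bases, so a perfect k-base overlap needs the forward primer's last k bases to equal them.
Comparing (forward last k vs required): k=1: C vs C ✓; k=2: TC vs CT ✗; k=3: GTC vs CTG ✗; k=4: GGTC vs CTGG ✗; k=5: TGGTC vs CTGGT ✗; k=6: CTGGTC vs CTGGTC ✓; k=7: ACTGGTC vs CTGGTCG ✗.
Perfect overlaps at k = 1, 6; the largest is 6.

Longest perfect overlap: 6 complementary base pairs; significant dimer risk (threshold 3).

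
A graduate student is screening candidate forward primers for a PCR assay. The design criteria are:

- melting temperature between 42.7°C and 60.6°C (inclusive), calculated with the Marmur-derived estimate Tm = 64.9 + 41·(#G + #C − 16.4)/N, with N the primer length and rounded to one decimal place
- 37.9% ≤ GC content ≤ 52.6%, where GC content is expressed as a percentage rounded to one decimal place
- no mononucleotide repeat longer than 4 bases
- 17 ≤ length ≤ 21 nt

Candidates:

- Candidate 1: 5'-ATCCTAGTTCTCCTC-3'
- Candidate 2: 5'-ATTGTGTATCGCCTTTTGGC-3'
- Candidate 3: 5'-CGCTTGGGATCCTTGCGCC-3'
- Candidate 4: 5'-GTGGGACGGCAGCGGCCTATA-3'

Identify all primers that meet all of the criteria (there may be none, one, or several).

Candidate 2 only.

Candidate 1 (15 nt, A=2 T=6 G=1 C=6): Tm = 64.9 + 41·(7 − 16.4)/15 = 39.2°C, outside 42.7–60.6°C ✗; GC 7/15 = 46.7% ✓; longest run = 2 ✓; length 15, outside 17–21 ✗ — fails.
Candidate 2 (20 nt, A=2 T=9 G=5 C=4): Tm = 64.9 + 41·(9 − 16.4)/20 = 49.7°C ✓; GC 9/20 = 45.0% ✓; longest run = 4 ✓; length 20 ✓ — passes.
Candidate 3 (19 nt, A=1 T=5 G=6 C=7): Tm = 64.9 + 41·(13 − 16.4)/19 = 57.6°C ✓; GC 13/19 = 68.4%, outside 37.9–52.6% ✗; longest run = 3 ✓; length 19 ✓ — fails.
Candidate 4 (21 nt, A=4 T=3 G=9 C=5): Tm = 64.9 + 41·(14 − 16.4)/21 = 60.2°C ✓; GC 14/21 = 66.7%, outside 37.9–52.6% ✗; longest run = 3 ✓; length 21 ✓ — fails.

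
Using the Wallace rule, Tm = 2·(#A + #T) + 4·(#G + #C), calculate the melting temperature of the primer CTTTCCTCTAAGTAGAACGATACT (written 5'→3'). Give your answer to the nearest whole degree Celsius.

Base counts: A=7, T=8, G=3, C=6 (length 24).
Tm = 2·(7+8) + 4·(3+6) = 2·15 + 4·9 = 30 + 36 = 66°C.

66°C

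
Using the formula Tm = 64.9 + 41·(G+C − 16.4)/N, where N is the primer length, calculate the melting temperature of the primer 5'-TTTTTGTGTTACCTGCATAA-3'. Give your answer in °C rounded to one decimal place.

Base counts: A=4, T=10, G=3, C=3; G+C = 6, N = 20.
Tm = 64.9 + 41·(6 − 16.4)/20 = 64.9 + -426.40/20 = 43.6°C.

43.6°C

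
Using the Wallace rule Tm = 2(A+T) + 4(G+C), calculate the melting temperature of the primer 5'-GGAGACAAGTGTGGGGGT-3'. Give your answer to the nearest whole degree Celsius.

Base counts: A=4, T=3, G=10, C=1 (length 18).
Tm = 2·(4+3) + 4·(10+1) = 2·7 + 4·11 = 14 + 44 = 58°C.

58°C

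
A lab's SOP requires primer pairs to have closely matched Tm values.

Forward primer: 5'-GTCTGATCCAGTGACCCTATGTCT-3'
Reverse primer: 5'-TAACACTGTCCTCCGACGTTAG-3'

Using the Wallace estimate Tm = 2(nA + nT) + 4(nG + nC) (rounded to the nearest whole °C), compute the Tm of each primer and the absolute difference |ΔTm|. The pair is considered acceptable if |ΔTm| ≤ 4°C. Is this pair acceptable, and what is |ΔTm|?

|ΔTm| = 6°C; the pair is not acceptable.

Forward: A=4 T=8 G=5 C=7 → Tm = 2·12 + 4·12 = 72°C.
Reverse: A=5 T=6 G=4 C=7 → Tm = 2·11 + 4·11 = 66°C.
|ΔTm| = |72 − 66| = 6°C, > 4°C.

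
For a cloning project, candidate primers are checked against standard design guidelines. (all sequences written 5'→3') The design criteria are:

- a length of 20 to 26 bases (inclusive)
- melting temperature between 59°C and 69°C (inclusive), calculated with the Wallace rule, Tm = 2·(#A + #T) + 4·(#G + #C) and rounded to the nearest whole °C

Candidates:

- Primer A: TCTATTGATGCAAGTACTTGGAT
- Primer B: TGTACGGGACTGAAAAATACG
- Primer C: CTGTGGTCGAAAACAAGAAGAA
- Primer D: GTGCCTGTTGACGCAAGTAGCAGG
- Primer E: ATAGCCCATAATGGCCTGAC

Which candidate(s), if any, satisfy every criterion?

Primer A, Primer B, Primer C and Primer E.

Primer A (23 nt, A=6 T=9 G=5 C=3): length 23 ✓; Tm = 2·15 + 4·8 = 62°C ✓ — passes.
Primer B (21 nt, A=8 T=4 G=6 C=3): length 21 ✓; Tm = 2·12 + 4·9 = 60°C ✓ — passes.
Primer C (22 nt, A=10 T=3 G=6 C=3): length 22 ✓; Tm = 2·13 + 4·9 = 62°C ✓ — passes.
Primer D (24 nt, A=5 T=5 G=9 C=5): length 24 ✓; Tm = 2·10 + 4·14 = 76°C, outside 59–69°C ✗ — fails.
Primer E (20 nt, A=6 T=4 G=4 C=6): length 20 ✓; Tm = 2·10 + 4·10 = 60°C ✓ — passes.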